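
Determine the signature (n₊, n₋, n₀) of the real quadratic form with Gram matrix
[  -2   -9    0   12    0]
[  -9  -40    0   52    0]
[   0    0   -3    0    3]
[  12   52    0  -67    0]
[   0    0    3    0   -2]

Answer: (2, 3, 0)

Derivation:
step 0: pivot -2 → sign −
step 1: pivot 1/2 → sign +
step 2: pivot -3 → sign −
step 3: pivot -3 → sign −
step 4: pivot 1 → sign +
signature = (2, 3, 0)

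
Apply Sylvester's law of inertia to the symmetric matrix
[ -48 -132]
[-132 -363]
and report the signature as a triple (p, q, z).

Answer: (0, 1, 1)

Derivation:
step 0: pivot -48 → sign −
step 1: row/col 1 already zero → sign 0
signature = (0, 1, 1)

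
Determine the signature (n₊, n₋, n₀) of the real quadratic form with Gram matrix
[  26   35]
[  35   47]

step 0: pivot 26 → sign +
step 1: pivot -3/26 → sign −
signature = (1, 1, 0)

Answer: (1, 1, 0)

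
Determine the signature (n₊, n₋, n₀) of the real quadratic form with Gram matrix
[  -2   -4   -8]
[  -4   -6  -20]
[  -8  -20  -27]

Answer: (1, 2, 0)

Derivation:
step 0: pivot -2 → sign −
step 1: pivot 2 → sign +
step 2: pivot -3 → sign −
signature = (1, 2, 0)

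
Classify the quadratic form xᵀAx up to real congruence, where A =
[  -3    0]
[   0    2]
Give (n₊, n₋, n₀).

step 0: pivot -3 → sign −
step 1: pivot 2 → sign +
signature = (1, 1, 0)

Answer: (1, 1, 0)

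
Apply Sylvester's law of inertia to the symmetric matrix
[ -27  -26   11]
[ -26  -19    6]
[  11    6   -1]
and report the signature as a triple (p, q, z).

Answer: (1, 2, 0)

Derivation:
step 0: pivot -27 → sign −
step 1: pivot 163/27 → sign +
step 2: pivot -2/163 → sign −
signature = (1, 2, 0)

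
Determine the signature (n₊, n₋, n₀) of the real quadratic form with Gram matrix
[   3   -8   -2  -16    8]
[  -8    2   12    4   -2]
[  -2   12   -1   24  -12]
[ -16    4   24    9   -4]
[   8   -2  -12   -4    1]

step 0: pivot 3 → sign +
step 1: pivot -58/3 → sign −
step 2: pivot -1/29 → sign −
step 3: pivot 1 → sign +
step 4: pivot -1 → sign −
signature = (2, 3, 0)

Answer: (2, 3, 0)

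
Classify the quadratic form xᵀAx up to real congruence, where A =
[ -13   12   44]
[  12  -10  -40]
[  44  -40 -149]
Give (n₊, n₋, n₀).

step 0: pivot -13 → sign −
step 1: pivot 14/13 → sign +
step 2: pivot -3/7 → sign −
signature = (1, 2, 0)

Answer: (1, 2, 0)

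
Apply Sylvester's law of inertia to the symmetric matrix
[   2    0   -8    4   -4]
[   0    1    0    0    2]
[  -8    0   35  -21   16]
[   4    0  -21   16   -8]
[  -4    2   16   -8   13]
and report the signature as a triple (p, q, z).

Answer: (4, 1, 0)

Derivation:
step 0: pivot 2 → sign +
step 1: pivot 1 → sign +
step 2: pivot 3 → sign +
step 3: pivot -1/3 → sign −
step 4: pivot 1 → sign +
signature = (4, 1, 0)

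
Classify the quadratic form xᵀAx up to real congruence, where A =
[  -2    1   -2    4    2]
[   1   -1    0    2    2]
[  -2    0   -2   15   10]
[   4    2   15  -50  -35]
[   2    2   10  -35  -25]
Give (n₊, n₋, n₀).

Answer: (1, 4, 0)

Derivation:
step 0: pivot -2 → sign −
step 1: pivot -1/2 → sign −
step 2: pivot 2 → sign +
step 3: pivot -29/2 → sign −
step 4: pivot -3/29 → sign −
signature = (1, 4, 0)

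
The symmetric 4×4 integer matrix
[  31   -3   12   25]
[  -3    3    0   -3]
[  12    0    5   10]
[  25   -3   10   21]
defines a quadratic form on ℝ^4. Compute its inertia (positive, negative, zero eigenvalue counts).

step 0: pivot 31 → sign +
step 1: pivot 84/31 → sign +
step 2: pivot -1/7 → sign −
step 3: pivot 3 → sign +
signature = (3, 1, 0)

Answer: (3, 1, 0)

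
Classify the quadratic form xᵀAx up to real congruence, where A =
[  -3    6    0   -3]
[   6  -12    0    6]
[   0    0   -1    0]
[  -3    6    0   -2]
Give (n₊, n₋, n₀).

Answer: (1, 2, 1)

Derivation:
step 0: pivot -3 → sign −
step 1: pivot -1 → sign −
step 2: pivot 1 → sign +
step 3: row/col 3 already zero → sign 0
signature = (1, 2, 1)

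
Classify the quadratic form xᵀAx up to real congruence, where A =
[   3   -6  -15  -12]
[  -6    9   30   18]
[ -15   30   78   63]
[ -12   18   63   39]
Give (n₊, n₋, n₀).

Answer: (2, 1, 1)

Derivation:
step 0: pivot 3 → sign +
step 1: pivot -3 → sign −
step 2: pivot 3 → sign +
step 3: row/col 3 already zero → sign 0
signature = (2, 1, 1)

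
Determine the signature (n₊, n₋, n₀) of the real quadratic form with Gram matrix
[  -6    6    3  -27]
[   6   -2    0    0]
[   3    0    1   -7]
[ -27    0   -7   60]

Answer: (2, 2, 0)

Derivation:
step 0: pivot -6 → sign −
step 1: pivot 4 → sign +
step 2: pivot 1/4 → sign +
step 3: pivot -1 → sign −
signature = (2, 2, 0)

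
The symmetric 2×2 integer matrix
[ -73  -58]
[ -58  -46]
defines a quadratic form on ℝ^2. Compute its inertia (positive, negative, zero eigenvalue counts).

step 0: pivot -73 → sign −
step 1: pivot 6/73 → sign +
signature = (1, 1, 0)

Answer: (1, 1, 0)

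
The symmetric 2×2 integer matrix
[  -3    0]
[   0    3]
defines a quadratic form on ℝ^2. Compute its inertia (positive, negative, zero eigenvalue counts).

Answer: (1, 1, 0)

Derivation:
step 0: pivot -3 → sign −
step 1: pivot 3 → sign +
signature = (1, 1, 0)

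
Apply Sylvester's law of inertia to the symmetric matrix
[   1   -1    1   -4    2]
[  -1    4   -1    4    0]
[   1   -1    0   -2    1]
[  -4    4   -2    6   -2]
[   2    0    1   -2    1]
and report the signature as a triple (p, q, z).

Answer: (2, 3, 0)

Derivation:
step 0: pivot 1 → sign +
step 1: pivot 3 → sign +
step 2: pivot -1 → sign −
step 3: pivot -6 → sign −
step 4: pivot -2/3 → sign −
signature = (2, 3, 0)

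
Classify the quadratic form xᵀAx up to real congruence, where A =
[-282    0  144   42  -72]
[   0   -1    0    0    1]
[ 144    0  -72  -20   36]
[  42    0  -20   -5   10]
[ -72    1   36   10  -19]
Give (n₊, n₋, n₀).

Answer: (1, 3, 1)

Derivation:
step 0: pivot -282 → sign −
step 1: pivot -1 → sign −
step 2: pivot 72/47 → sign +
step 3: pivot -1/9 → sign −
step 4: row/col 4 already zero → sign 0
signature = (1, 3, 1)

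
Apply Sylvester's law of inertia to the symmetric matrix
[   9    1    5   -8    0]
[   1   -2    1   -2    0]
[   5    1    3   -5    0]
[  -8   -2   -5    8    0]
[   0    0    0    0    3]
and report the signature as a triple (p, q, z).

step 0: pivot 9 → sign +
step 1: pivot -19/9 → sign −
step 2: pivot 6/19 → sign +
step 3: pivot -1/2 → sign −
step 4: pivot 3 → sign +
signature = (3, 2, 0)

Answer: (3, 2, 0)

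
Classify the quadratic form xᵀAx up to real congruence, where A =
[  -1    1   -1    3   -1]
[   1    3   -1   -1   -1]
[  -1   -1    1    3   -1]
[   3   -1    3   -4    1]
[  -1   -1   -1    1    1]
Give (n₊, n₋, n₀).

step 0: pivot -1 → sign −
step 1: pivot 4 → sign +
step 2: pivot 1 → sign +
step 3: pivot 3 → sign +
step 4: row/col 4 already zero → sign 0
signature = (3, 1, 1)

Answer: (3, 1, 1)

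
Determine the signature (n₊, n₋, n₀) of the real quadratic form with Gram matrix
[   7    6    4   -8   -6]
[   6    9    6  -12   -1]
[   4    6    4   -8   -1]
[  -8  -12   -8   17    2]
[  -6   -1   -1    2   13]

step 0: pivot 7 → sign +
step 1: pivot 27/7 → sign +
step 2: pivot 1 → sign +
step 3: pivot 80/27 → sign +
step 4: pivot -3/80 → sign −
signature = (4, 1, 0)

Answer: (4, 1, 0)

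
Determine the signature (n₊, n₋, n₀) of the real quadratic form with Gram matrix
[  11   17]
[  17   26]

Answer: (1, 1, 0)

Derivation:
step 0: pivot 11 → sign +
step 1: pivot -3/11 → sign −
signature = (1, 1, 0)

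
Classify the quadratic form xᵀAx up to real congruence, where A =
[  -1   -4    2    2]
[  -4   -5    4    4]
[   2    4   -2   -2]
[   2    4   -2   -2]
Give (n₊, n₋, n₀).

Answer: (2, 1, 1)

Derivation:
step 0: pivot -1 → sign −
step 1: pivot 11 → sign +
step 2: pivot 6/11 → sign +
step 3: row/col 3 already zero → sign 0
signature = (2, 1, 1)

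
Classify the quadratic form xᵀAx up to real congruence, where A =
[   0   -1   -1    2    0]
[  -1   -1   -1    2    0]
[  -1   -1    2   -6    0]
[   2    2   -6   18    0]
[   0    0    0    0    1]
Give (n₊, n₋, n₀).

Answer: (4, 1, 0)

Derivation:
step 0: pivot -1 → sign −
step 1: pivot 1 → sign +
step 2: pivot 3 → sign +
step 3: pivot 2/3 → sign +
step 4: pivot 1 → sign +
signature = (4, 1, 0)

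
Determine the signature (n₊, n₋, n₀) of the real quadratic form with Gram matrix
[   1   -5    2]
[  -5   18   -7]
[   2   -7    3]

step 0: pivot 1 → sign +
step 1: pivot -7 → sign −
step 2: pivot 2/7 → sign +
signature = (2, 1, 0)

Answer: (2, 1, 0)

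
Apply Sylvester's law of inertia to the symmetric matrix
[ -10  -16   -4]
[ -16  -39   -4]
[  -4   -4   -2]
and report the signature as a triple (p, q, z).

Answer: (1, 2, 0)

Derivation:
step 0: pivot -10 → sign −
step 1: pivot -67/5 → sign −
step 2: pivot 2/67 → sign +
signature = (1, 2, 0)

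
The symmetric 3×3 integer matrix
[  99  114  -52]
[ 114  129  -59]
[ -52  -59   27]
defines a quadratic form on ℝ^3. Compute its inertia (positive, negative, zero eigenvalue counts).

Answer: (2, 1, 0)

Derivation:
step 0: pivot 99 → sign +
step 1: pivot -25/11 → sign −
step 2: pivot 2/75 → sign +
signature = (2, 1, 0)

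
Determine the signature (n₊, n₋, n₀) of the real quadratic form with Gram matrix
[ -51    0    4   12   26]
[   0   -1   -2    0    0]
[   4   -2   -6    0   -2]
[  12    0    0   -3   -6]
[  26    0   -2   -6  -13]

step 0: pivot -51 → sign −
step 1: pivot -1 → sign −
step 2: pivot -86/51 → sign −
step 3: pivot 15/43 → sign +
step 4: pivot 1/5 → sign +
signature = (2, 3, 0)

Answer: (2, 3, 0)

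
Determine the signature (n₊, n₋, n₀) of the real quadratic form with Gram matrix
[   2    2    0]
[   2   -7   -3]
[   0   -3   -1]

step 0: pivot 2 → sign +
step 1: pivot -9 → sign −
step 2: row/col 2 already zero → sign 0
signature = (1, 1, 1)

Answer: (1, 1, 1)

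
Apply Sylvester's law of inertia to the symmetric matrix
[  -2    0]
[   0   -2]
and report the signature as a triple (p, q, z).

step 0: pivot -2 → sign −
step 1: pivot -2 → sign −
signature = (0, 2, 0)

Answer: (0, 2, 0)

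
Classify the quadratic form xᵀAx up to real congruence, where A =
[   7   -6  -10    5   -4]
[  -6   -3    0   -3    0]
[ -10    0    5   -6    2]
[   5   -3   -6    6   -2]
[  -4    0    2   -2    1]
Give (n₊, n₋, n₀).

step 0: pivot 7 → sign +
step 1: pivot -57/7 → sign −
step 2: pivot -5/19 → sign −
step 3: pivot 14/5 → sign +
step 4: pivot 1/7 → sign +
signature = (3, 2, 0)

Answer: (3, 2, 0)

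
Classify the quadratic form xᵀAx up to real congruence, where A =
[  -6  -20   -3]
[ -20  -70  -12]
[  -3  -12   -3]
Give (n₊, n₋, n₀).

step 0: pivot -6 → sign −
step 1: pivot -10/3 → sign −
step 2: pivot -3/10 → sign −
signature = (0, 3, 0)

Answer: (0, 3, 0)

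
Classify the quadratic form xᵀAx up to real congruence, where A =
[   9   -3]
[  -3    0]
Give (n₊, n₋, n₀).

step 0: pivot 9 → sign +
step 1: pivot -1 → sign −
signature = (1, 1, 0)

Answer: (1, 1, 0)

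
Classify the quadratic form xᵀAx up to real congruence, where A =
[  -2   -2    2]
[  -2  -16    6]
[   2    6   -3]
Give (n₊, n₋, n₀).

step 0: pivot -2 → sign −
step 1: pivot -14 → sign −
step 2: pivot 1/7 → sign +
signature = (1, 2, 0)

Answer: (1, 2, 0)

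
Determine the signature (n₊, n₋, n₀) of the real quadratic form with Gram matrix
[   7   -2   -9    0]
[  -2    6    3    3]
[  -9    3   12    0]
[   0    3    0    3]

step 0: pivot 7 → sign +
step 1: pivot 38/7 → sign +
step 2: pivot 15/38 → sign +
step 3: pivot 6/5 → sign +
signature = (4, 0, 0)

Answer: (4, 0, 0)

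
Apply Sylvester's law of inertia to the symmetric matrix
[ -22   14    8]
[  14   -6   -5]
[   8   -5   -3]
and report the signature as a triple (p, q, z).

step 0: pivot -22 → sign −
step 1: pivot 32/11 → sign +
step 2: pivot -3/32 → sign −
signature = (1, 2, 0)

Answer: (1, 2, 0)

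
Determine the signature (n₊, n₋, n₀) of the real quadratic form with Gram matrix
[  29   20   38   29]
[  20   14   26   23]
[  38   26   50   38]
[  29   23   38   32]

step 0: pivot 29 → sign +
step 1: pivot 6/29 → sign +
step 2: pivot -81/2 → sign −
step 3: pivot 2/9 → sign +
signature = (3, 1, 0)

Answer: (3, 1, 0)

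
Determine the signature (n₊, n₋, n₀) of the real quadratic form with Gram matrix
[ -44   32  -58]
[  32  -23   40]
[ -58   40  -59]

step 0: pivot -44 → sign −
step 1: pivot 3/11 → sign +
step 2: row/col 2 already zero → sign 0
signature = (1, 1, 1)

Answer: (1, 1, 1)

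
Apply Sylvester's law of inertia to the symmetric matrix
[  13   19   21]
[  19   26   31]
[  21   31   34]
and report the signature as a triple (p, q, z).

Answer: (2, 1, 0)

Derivation:
step 0: pivot 13 → sign +
step 1: pivot -23/13 → sign −
step 2: pivot 3/23 → sign +
signature = (2, 1, 0)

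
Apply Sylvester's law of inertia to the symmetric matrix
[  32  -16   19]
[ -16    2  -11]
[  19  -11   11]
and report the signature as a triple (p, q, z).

step 0: pivot 32 → sign +
step 1: pivot -6 → sign −
step 2: pivot 3/32 → sign +
signature = (2, 1, 0)

Answer: (2, 1, 0)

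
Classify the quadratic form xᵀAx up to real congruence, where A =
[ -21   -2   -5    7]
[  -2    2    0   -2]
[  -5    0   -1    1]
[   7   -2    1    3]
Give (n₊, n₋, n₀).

Answer: (3, 1, 0)

Derivation:
step 0: pivot -21 → sign −
step 1: pivot 46/21 → sign +
step 2: pivot 2/23 → sign +
step 3: pivot 2 → sign +
signature = (3, 1, 0)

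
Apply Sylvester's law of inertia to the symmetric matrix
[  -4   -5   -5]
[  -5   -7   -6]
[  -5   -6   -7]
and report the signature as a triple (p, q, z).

step 0: pivot -4 → sign −
step 1: pivot -3/4 → sign −
step 2: pivot -2/3 → sign −
signature = (0, 3, 0)

Answer: (0, 3, 0)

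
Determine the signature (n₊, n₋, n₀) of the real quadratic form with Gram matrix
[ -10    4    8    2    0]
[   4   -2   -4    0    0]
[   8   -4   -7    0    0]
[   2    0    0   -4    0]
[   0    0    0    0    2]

step 0: pivot -10 → sign −
step 1: pivot -2/5 → sign −
step 2: pivot 1 → sign +
step 3: pivot -2 → sign −
step 4: pivot 2 → sign +
signature = (2, 3, 0)

Answer: (2, 3, 0)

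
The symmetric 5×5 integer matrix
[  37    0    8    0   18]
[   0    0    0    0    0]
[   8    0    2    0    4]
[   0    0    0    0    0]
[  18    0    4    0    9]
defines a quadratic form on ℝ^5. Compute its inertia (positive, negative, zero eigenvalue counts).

Answer: (3, 0, 2)

Derivation:
step 0: pivot 37 → sign +
step 1: pivot 10/37 → sign +
step 2: pivot 1/5 → sign +
step 3: row/col 3 already zero → sign 0
step 4: row/col 4 already zero → sign 0
signature = (3, 0, 2)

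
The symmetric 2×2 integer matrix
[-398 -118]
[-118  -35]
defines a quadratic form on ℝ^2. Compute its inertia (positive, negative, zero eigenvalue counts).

Answer: (0, 2, 0)

Derivation:
step 0: pivot -398 → sign −
step 1: pivot -3/199 → sign −
signature = (0, 2, 0)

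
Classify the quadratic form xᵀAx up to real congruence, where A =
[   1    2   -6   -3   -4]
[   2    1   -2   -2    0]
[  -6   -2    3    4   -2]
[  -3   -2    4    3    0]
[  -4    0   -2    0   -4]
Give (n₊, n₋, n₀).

Answer: (2, 2, 1)

Derivation:
step 0: pivot 1 → sign +
step 1: pivot -3 → sign −
step 2: pivot 1/3 → sign +
step 3: pivot -2 → sign −
step 4: row/col 4 already zero → sign 0
signature = (2, 2, 1)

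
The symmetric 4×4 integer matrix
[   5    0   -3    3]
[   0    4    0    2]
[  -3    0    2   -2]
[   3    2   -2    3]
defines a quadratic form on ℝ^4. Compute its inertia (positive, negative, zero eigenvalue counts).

Answer: (3, 0, 1)

Derivation:
step 0: pivot 5 → sign +
step 1: pivot 4 → sign +
step 2: pivot 1/5 → sign +
step 3: row/col 3 already zero → sign 0
signature = (3, 0, 1)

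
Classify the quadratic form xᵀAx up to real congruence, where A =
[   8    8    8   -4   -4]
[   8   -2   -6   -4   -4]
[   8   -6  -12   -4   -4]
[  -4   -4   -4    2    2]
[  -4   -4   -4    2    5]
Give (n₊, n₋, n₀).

Answer: (2, 2, 1)

Derivation:
step 0: pivot 8 → sign +
step 1: pivot -10 → sign −
step 2: pivot -2/5 → sign −
step 3: pivot 3 → sign +
step 4: row/col 4 already zero → sign 0
signature = (2, 2, 1)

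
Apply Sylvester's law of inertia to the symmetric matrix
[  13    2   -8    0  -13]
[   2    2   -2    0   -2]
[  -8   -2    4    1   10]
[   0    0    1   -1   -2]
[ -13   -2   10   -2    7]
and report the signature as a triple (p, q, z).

step 0: pivot 13 → sign +
step 1: pivot 22/13 → sign +
step 2: pivot -14/11 → sign −
step 3: pivot -3/14 → sign −
step 4: pivot -2 → sign −
signature = (2, 3, 0)

Answer: (2, 3, 0)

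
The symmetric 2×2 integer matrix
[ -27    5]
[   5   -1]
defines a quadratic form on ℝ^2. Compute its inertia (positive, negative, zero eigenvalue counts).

Answer: (0, 2, 0)

Derivation:
step 0: pivot -27 → sign −
step 1: pivot -2/27 → sign −
signature = (0, 2, 0)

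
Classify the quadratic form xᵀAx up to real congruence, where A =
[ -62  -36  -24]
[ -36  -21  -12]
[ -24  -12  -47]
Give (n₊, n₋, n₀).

Answer: (1, 2, 0)

Derivation:
step 0: pivot -62 → sign −
step 1: pivot -3/31 → sign −
step 2: pivot 1 → sign +
signature = (1, 2, 0)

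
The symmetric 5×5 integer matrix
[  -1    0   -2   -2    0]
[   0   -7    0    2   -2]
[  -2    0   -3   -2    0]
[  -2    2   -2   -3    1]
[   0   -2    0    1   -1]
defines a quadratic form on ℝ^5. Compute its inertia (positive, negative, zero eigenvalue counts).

step 0: pivot -1 → sign −
step 1: pivot -7 → sign −
step 2: pivot 1 → sign +
step 3: pivot -17/7 → sign −
step 4: pivot -6/17 → sign −
signature = (1, 4, 0)

Answer: (1, 4, 0)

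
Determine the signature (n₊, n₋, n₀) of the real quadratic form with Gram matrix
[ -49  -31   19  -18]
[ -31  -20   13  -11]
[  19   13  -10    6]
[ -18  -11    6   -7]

Answer: (0, 3, 1)

Derivation:
step 0: pivot -49 → sign −
step 1: pivot -19/49 → sign −
step 2: pivot -3/19 → sign −
step 3: row/col 3 already zero → sign 0
signature = (0, 3, 1)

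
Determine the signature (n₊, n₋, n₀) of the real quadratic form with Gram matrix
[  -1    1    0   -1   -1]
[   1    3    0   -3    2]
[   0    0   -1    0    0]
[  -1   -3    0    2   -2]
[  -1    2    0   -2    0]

Answer: (2, 3, 0)

Derivation:
step 0: pivot -1 → sign −
step 1: pivot 4 → sign +
step 2: pivot -1 → sign −
step 3: pivot -1 → sign −
step 4: pivot 3/4 → sign +
signature = (2, 3, 0)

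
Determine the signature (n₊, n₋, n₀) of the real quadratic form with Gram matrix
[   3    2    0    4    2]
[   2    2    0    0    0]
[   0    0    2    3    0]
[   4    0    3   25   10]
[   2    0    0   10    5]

step 0: pivot 3 → sign +
step 1: pivot 2/3 → sign +
step 2: pivot 2 → sign +
step 3: pivot 9/2 → sign +
step 4: pivot 1/9 → sign +
signature = (5, 0, 0)

Answer: (5, 0, 0)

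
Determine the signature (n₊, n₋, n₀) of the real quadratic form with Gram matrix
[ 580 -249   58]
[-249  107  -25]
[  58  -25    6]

step 0: pivot 580 → sign +
step 1: pivot 59/580 → sign +
step 2: pivot 6/59 → sign +
signature = (3, 0, 0)

Answer: (3, 0, 0)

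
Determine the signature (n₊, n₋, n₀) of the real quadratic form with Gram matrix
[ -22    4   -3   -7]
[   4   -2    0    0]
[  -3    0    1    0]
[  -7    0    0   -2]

step 0: pivot -22 → sign −
step 1: pivot -14/11 → sign −
step 2: pivot 23/14 → sign +
step 3: pivot 3/23 → sign +
signature = (2, 2, 0)

Answer: (2, 2, 0)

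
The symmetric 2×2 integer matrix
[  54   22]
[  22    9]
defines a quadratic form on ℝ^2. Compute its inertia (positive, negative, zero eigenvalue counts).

step 0: pivot 54 → sign +
step 1: pivot 1/27 → sign +
signature = (2, 0, 0)

Answer: (2, 0, 0)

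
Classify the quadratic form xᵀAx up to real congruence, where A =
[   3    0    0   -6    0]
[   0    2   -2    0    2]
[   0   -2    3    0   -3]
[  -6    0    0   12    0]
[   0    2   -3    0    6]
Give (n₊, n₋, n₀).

step 0: pivot 3 → sign +
step 1: pivot 2 → sign +
step 2: pivot 1 → sign +
step 3: pivot 3 → sign +
step 4: row/col 4 already zero → sign 0
signature = (4, 0, 1)

Answer: (4, 0, 1)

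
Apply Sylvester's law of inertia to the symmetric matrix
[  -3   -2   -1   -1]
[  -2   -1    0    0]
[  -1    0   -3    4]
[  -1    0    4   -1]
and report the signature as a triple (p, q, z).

Answer: (2, 2, 0)

Derivation:
step 0: pivot -3 → sign −
step 1: pivot 1/3 → sign +
step 2: pivot -4 → sign −
step 3: pivot 1/4 → sign +
signature = (2, 2, 0)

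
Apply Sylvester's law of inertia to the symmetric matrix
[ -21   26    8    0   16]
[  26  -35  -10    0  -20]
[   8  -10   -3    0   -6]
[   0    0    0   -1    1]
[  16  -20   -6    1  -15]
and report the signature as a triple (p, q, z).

Answer: (1, 4, 0)

Derivation:
step 0: pivot -21 → sign −
step 1: pivot -59/21 → sign −
step 2: pivot 3/59 → sign +
step 3: pivot -1 → sign −
step 4: pivot -2 → sign −
signature = (1, 4, 0)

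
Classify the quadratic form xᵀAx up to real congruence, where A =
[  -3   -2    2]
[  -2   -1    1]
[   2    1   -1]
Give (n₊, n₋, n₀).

Answer: (1, 1, 1)

Derivation:
step 0: pivot -3 → sign −
step 1: pivot 1/3 → sign +
step 2: row/col 2 already zero → sign 0
signature = (1, 1, 1)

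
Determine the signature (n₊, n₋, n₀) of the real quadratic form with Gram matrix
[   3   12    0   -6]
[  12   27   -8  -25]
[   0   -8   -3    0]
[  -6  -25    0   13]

Answer: (2, 2, 0)

Derivation:
step 0: pivot 3 → sign +
step 1: pivot -21 → sign −
step 2: pivot 1/21 → sign +
step 3: pivot -2 → sign −
signature = (2, 2, 0)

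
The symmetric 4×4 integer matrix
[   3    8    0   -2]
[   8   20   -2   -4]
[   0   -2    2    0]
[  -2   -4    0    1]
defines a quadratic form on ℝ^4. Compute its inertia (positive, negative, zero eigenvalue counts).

Answer: (3, 1, 0)

Derivation:
step 0: pivot 3 → sign +
step 1: pivot -4/3 → sign −
step 2: pivot 5 → sign +
step 3: pivot 1/5 → sign +
signature = (3, 1, 0)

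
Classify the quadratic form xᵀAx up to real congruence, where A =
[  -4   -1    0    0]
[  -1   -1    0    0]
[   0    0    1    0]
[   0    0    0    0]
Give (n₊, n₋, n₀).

step 0: pivot -4 → sign −
step 1: pivot -3/4 → sign −
step 2: pivot 1 → sign +
step 3: row/col 3 already zero → sign 0
signature = (1, 2, 1)

Answer: (1, 2, 1)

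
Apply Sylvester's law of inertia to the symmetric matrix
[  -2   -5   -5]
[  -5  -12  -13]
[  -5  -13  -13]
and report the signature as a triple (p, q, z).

step 0: pivot -2 → sign −
step 1: pivot 1/2 → sign +
step 2: pivot -1 → sign −
signature = (1, 2, 0)

Answer: (1, 2, 0)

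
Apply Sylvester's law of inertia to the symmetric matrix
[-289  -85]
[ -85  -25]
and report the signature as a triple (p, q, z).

step 0: pivot -289 → sign −
step 1: row/col 1 already zero → sign 0
signature = (0, 1, 1)

Answer: (0, 1, 1)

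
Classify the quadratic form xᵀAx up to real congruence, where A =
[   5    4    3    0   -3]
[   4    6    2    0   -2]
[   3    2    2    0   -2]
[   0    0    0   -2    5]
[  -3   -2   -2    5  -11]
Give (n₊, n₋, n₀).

step 0: pivot 5 → sign +
step 1: pivot 14/5 → sign +
step 2: pivot 1/7 → sign +
step 3: pivot -2 → sign −
step 4: pivot -1/2 → sign −
signature = (3, 2, 0)

Answer: (3, 2, 0)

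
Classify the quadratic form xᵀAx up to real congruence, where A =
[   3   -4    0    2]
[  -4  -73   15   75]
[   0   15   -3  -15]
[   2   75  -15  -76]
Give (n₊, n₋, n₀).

Answer: (1, 3, 0)

Derivation:
step 0: pivot 3 → sign +
step 1: pivot -235/3 → sign −
step 2: pivot -6/47 → sign −
step 3: pivot -1/5 → sign −
signature = (1, 3, 0)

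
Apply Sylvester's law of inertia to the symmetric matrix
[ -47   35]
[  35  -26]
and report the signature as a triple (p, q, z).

step 0: pivot -47 → sign −
step 1: pivot 3/47 → sign +
signature = (1, 1, 0)

Answer: (1, 1, 0)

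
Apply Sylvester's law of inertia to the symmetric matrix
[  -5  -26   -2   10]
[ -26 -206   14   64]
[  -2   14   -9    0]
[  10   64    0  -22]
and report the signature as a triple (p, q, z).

Answer: (1, 3, 0)

Derivation:
step 0: pivot -5 → sign −
step 1: pivot -354/5 → sign −
step 2: pivot 37/177 → sign +
step 3: pivot -2/37 → sign −
signature = (1, 3, 0)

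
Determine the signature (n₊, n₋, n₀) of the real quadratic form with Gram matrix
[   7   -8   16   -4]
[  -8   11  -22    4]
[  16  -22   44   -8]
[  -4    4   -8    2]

step 0: pivot 7 → sign +
step 1: pivot 13/7 → sign +
step 2: pivot -6/13 → sign −
step 3: row/col 3 already zero → sign 0
signature = (2, 1, 1)

Answer: (2, 1, 1)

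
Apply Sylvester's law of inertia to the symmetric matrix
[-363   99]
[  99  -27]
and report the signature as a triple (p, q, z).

Answer: (0, 1, 1)

Derivation:
step 0: pivot -363 → sign −
step 1: row/col 1 already zero → sign 0
signature = (0, 1, 1)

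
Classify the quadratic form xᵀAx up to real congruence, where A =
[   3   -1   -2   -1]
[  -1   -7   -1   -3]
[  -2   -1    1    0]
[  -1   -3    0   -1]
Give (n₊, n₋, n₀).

Answer: (2, 1, 1)

Derivation:
step 0: pivot 3 → sign +
step 1: pivot -22/3 → sign −
step 2: pivot 1/22 → sign +
step 3: row/col 3 already zero → sign 0
signature = (2, 1, 1)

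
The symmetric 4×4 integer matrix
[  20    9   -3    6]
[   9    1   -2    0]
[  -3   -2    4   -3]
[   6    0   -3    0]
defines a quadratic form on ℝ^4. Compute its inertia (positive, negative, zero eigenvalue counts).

step 0: pivot 20 → sign +
step 1: pivot -61/20 → sign −
step 2: pivot 225/61 → sign +
step 3: pivot -1/25 → sign −
signature = (2, 2, 0)

Answer: (2, 2, 0)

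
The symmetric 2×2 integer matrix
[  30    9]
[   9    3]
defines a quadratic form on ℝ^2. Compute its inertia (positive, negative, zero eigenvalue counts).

Answer: (2, 0, 0)

Derivation:
step 0: pivot 30 → sign +
step 1: pivot 3/10 → sign +
signature = (2, 0, 0)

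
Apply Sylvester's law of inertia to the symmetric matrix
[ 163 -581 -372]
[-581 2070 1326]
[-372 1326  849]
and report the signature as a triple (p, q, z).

step 0: pivot 163 → sign +
step 1: pivot -151/163 → sign −
step 2: pivot 3/151 → sign +
signature = (2, 1, 0)

Answer: (2, 1, 0)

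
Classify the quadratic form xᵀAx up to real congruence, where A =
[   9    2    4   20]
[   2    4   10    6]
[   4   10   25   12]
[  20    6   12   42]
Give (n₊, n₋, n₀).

Answer: (3, 1, 0)

Derivation:
step 0: pivot 9 → sign +
step 1: pivot 32/9 → sign +
step 2: pivot -1/8 → sign −
step 3: pivot 3 → sign +
signature = (3, 1, 0)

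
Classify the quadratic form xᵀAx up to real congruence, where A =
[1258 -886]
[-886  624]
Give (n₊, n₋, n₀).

Answer: (1, 1, 0)

Derivation:
step 0: pivot 1258 → sign +
step 1: pivot -2/629 → sign −
signature = (1, 1, 0)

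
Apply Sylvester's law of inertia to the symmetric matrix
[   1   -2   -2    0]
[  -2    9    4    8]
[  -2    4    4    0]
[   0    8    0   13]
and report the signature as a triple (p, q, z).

Answer: (3, 0, 1)

Derivation:
step 0: pivot 1 → sign +
step 1: pivot 5 → sign +
step 2: pivot 1/5 → sign +
step 3: row/col 3 already zero → sign 0
signature = (3, 0, 1)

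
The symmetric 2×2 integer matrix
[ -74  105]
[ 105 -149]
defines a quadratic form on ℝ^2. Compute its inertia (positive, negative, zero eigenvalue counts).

Answer: (0, 2, 0)

Derivation:
step 0: pivot -74 → sign −
step 1: pivot -1/74 → sign −
signature = (0, 2, 0)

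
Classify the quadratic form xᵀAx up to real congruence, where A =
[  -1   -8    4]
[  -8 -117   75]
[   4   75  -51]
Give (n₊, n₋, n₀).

step 0: pivot -1 → sign −
step 1: pivot -53 → sign −
step 2: pivot -6/53 → sign −
signature = (0, 3, 0)

Answer: (0, 3, 0)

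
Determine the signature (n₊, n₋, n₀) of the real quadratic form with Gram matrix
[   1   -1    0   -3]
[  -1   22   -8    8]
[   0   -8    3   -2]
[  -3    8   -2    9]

step 0: pivot 1 → sign +
step 1: pivot 21 → sign +
step 2: pivot -1/21 → sign −
step 3: pivot -1 → sign −
signature = (2, 2, 0)

Answer: (2, 2, 0)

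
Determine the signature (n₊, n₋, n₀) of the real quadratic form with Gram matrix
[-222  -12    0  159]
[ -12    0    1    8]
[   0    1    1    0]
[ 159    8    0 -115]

Answer: (1, 3, 0)

Derivation:
step 0: pivot -222 → sign −
step 1: pivot 24/37 → sign +
step 2: pivot -13/24 → sign −
step 3: pivot -3/26 → sign −
signature = (1, 3, 0)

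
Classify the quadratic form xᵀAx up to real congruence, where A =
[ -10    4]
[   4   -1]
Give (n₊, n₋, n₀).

Answer: (1, 1, 0)

Derivation:
step 0: pivot -10 → sign −
step 1: pivot 3/5 → sign +
signature = (1, 1, 0)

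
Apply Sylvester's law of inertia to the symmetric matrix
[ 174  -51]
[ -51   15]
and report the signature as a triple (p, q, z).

Answer: (2, 0, 0)

Derivation:
step 0: pivot 174 → sign +
step 1: pivot 3/58 → sign +
signature = (2, 0, 0)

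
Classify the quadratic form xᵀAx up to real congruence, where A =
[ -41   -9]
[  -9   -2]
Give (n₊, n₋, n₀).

Answer: (0, 2, 0)

Derivation:
step 0: pivot -41 → sign −
step 1: pivot -1/41 → sign −
signature = (0, 2, 0)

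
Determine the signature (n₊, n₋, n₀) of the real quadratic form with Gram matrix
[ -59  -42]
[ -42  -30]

step 0: pivot -59 → sign −
step 1: pivot -6/59 → sign −
signature = (0, 2, 0)

Answer: (0, 2, 0)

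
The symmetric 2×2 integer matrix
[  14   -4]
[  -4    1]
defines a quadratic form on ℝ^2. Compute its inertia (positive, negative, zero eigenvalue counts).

step 0: pivot 14 → sign +
step 1: pivot -1/7 → sign −
signature = (1, 1, 0)

Answer: (1, 1, 0)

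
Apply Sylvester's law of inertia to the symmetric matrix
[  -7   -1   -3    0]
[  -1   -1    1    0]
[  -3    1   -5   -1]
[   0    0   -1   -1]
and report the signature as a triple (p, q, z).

Answer: (0, 4, 0)

Derivation:
step 0: pivot -7 → sign −
step 1: pivot -6/7 → sign −
step 2: pivot -4/3 → sign −
step 3: pivot -1/4 → sign −
signature = (0, 4, 0)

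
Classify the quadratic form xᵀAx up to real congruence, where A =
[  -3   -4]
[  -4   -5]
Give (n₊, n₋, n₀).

step 0: pivot -3 → sign −
step 1: pivot 1/3 → sign +
signature = (1, 1, 0)

Answer: (1, 1, 0)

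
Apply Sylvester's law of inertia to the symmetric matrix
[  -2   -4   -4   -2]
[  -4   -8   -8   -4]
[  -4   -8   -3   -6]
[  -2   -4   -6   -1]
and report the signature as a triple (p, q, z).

step 0: pivot -2 → sign −
step 1: pivot 5 → sign +
step 2: pivot 1/5 → sign +
step 3: row/col 3 already zero → sign 0
signature = (2, 1, 1)

Answer: (2, 1, 1)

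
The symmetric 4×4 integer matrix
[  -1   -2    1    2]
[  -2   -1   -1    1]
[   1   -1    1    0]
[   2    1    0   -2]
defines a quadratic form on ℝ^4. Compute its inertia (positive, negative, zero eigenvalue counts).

Answer: (1, 2, 1)

Derivation:
step 0: pivot -1 → sign −
step 1: pivot 3 → sign +
step 2: pivot -1 → sign −
step 3: row/col 3 already zero → sign 0
signature = (1, 2, 1)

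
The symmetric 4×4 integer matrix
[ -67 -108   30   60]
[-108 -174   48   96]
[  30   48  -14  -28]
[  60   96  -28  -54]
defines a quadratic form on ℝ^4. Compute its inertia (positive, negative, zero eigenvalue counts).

step 0: pivot -67 → sign −
step 1: pivot 6/67 → sign +
step 2: pivot -2 → sign −
step 3: pivot 2 → sign +
signature = (2, 2, 0)

Answer: (2, 2, 0)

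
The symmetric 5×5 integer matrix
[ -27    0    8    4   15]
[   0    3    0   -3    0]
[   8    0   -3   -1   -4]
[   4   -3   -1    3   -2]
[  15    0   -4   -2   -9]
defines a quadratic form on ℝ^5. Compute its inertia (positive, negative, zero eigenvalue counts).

Answer: (2, 3, 0)

Derivation:
step 0: pivot -27 → sign −
step 1: pivot 3 → sign +
step 2: pivot -17/27 → sign −
step 3: pivot 11/17 → sign +
step 4: pivot -6/11 → sign −
signature = (2, 3, 0)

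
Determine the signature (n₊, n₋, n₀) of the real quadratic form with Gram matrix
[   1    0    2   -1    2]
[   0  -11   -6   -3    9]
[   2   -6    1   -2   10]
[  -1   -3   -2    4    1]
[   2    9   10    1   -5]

Answer: (2, 2, 1)

Derivation:
step 0: pivot 1 → sign +
step 1: pivot -11 → sign −
step 2: pivot 3/11 → sign +
step 3: pivot -6 → sign −
step 4: row/col 4 already zero → sign 0
signature = (2, 2, 1)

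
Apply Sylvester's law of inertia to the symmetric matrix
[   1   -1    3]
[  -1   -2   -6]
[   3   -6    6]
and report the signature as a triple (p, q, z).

Answer: (1, 1, 1)

Derivation:
step 0: pivot 1 → sign +
step 1: pivot -3 → sign −
step 2: row/col 2 already zero → sign 0
signature = (1, 1, 1)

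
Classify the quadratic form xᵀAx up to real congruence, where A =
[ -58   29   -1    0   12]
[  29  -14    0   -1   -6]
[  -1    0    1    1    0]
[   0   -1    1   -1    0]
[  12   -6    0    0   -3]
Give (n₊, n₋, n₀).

Answer: (2, 3, 0)

Derivation:
step 0: pivot -58 → sign −
step 1: pivot 1/2 → sign +
step 2: pivot 15/29 → sign +
step 3: pivot -3 → sign −
step 4: pivot -3/5 → sign −
signature = (2, 3, 0)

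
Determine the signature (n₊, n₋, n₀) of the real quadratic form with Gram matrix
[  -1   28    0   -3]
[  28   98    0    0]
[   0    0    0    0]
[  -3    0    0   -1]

step 0: pivot -1 → sign −
step 1: pivot 882 → sign +
step 2: row/col 2 already zero → sign 0
step 3: row/col 3 already zero → sign 0
signature = (1, 1, 2)

Answer: (1, 1, 2)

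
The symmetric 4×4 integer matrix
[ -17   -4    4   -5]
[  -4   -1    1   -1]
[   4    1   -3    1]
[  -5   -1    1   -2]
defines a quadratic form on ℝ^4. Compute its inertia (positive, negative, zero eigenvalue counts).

Answer: (0, 3, 1)

Derivation:
step 0: pivot -17 → sign −
step 1: pivot -1/17 → sign −
step 2: pivot -2 → sign −
step 3: row/col 3 already zero → sign 0
signature = (0, 3, 1)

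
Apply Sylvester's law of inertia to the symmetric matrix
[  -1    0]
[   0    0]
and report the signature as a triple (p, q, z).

Answer: (0, 1, 1)

Derivation:
step 0: pivot -1 → sign −
step 1: row/col 1 already zero → sign 0
signature = (0, 1, 1)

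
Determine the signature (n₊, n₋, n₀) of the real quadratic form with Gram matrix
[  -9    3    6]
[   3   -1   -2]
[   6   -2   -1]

step 0: pivot -9 → sign −
step 1: pivot 3 → sign +
step 2: row/col 2 already zero → sign 0
signature = (1, 1, 1)

Answer: (1, 1, 1)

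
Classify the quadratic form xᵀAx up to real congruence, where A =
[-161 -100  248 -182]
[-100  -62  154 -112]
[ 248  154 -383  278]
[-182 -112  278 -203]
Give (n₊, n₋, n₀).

Answer: (1, 3, 0)

Derivation:
step 0: pivot -161 → sign −
step 1: pivot 18/161 → sign +
step 2: pivot -1 → sign −
step 3: pivot -3 → sign −
signature = (1, 3, 0)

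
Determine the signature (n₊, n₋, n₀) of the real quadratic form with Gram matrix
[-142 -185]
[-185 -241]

Answer: (1, 1, 0)

Derivation:
step 0: pivot -142 → sign −
step 1: pivot 3/142 → sign +
signature = (1, 1, 0)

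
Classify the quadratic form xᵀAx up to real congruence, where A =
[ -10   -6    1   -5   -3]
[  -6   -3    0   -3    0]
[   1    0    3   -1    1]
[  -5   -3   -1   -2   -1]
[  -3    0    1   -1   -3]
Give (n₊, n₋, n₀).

Answer: (2, 2, 1)

Derivation:
step 0: pivot -10 → sign −
step 1: pivot 3/5 → sign +
step 2: pivot 5/2 → sign +
step 3: pivot -2/5 → sign −
step 4: row/col 4 already zero → sign 0
signature = (2, 2, 1)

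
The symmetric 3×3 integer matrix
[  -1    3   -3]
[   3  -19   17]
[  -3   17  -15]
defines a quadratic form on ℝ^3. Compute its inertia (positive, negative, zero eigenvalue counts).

Answer: (1, 2, 0)

Derivation:
step 0: pivot -1 → sign −
step 1: pivot -10 → sign −
step 2: pivot 2/5 → sign +
signature = (1, 2, 0)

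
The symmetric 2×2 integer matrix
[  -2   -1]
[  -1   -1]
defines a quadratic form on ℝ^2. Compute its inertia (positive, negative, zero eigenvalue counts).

Answer: (0, 2, 0)

Derivation:
step 0: pivot -2 → sign −
step 1: pivot -1/2 → sign −
signature = (0, 2, 0)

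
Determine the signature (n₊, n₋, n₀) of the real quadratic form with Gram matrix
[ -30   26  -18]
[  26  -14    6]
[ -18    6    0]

step 0: pivot -30 → sign −
step 1: pivot 128/15 → sign +
step 2: row/col 2 already zero → sign 0
signature = (1, 1, 1)

Answer: (1, 1, 1)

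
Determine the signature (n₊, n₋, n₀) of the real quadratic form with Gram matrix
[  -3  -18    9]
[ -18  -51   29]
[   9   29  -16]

step 0: pivot -3 → sign −
step 1: pivot 57 → sign +
step 2: pivot 2/57 → sign +
signature = (2, 1, 0)

Answer: (2, 1, 0)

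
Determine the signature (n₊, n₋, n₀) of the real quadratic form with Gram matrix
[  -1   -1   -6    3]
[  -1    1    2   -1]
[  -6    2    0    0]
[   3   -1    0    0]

step 0: pivot -1 → sign −
step 1: pivot 2 → sign +
step 2: pivot 4 → sign +
step 3: row/col 3 already zero → sign 0
signature = (2, 1, 1)

Answer: (2, 1, 1)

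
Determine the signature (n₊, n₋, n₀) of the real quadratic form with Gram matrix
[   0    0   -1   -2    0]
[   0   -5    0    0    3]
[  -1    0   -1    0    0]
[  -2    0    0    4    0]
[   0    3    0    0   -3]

step 0: pivot -5 → sign −
step 1: pivot -1 → sign −
step 2: pivot 1 → sign +
step 3: pivot -6/5 → sign −
step 4: row/col 4 already zero → sign 0
signature = (1, 3, 1)

Answer: (1, 3, 1)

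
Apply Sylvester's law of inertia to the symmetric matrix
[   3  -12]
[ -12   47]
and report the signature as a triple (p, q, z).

step 0: pivot 3 → sign +
step 1: pivot -1 → sign −
signature = (1, 1, 0)

Answer: (1, 1, 0)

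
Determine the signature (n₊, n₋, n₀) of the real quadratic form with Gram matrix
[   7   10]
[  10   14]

Answer: (1, 1, 0)

Derivation:
step 0: pivot 7 → sign +
step 1: pivot -2/7 → sign −
signature = (1, 1, 0)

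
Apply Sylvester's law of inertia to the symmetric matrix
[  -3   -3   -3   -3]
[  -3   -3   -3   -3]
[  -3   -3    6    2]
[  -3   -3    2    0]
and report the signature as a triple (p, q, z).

Answer: (2, 1, 1)

Derivation:
step 0: pivot -3 → sign −
step 1: pivot 9 → sign +
step 2: pivot 2/9 → sign +
step 3: row/col 3 already zero → sign 0
signature = (2, 1, 1)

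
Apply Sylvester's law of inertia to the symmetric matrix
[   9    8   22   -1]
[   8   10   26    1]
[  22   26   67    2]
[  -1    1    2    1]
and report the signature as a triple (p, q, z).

step 0: pivot 9 → sign +
step 1: pivot 26/9 → sign +
step 2: pivot -15/13 → sign −
step 3: pivot -3/10 → sign −
signature = (2, 2, 0)

Answer: (2, 2, 0)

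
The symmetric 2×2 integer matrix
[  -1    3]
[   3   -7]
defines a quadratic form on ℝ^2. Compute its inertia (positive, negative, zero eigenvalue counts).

Answer: (1, 1, 0)

Derivation:
step 0: pivot -1 → sign −
step 1: pivot 2 → sign +
signature = (1, 1, 0)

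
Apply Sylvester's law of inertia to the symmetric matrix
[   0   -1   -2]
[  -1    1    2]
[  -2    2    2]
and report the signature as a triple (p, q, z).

step 0: pivot 1 → sign +
step 1: pivot -1 → sign −
step 2: pivot -2 → sign −
signature = (1, 2, 0)

Answer: (1, 2, 0)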